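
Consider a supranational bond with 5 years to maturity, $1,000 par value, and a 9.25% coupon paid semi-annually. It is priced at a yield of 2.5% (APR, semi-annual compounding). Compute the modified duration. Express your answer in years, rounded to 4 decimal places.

4.1914 years

Periodic yield y = 0.0125. First find Macaulay duration:
  t   CF        PV=CF/(1+0.0125)^t    t·PV
  1        46.25        45.6790        45.6790
  2        46.25        45.1151        90.2301
  3        46.25        44.5581       133.6743
  4        46.25        44.0080       176.0320
  5        46.25        43.4647       217.3234
  6        46.25        42.9281       257.5685
  7        46.25        42.3981       296.7868
  8        46.25        41.8747       334.9974
  9        46.25        41.3577       372.2194
  10    1,046.25       924.0280     9,240.2804
  Σ                  1,315.4115    11,164.7914
P = 1,315.4115; Macaulay duration = 11,164.7914 / 1,315.4115 = 8.48768 half-year periods = 4.24384 years.
Modified duration = D_Mac / (1 + y) = 4.24384 / 1.0125 = 4.19145 years.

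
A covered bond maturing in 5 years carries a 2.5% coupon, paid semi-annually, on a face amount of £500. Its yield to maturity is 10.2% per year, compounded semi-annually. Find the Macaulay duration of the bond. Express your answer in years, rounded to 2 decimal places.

4.67 years

Periodic yield y = 0.051. Discount each cash flow and weight by its period:
  t   CF        PV=CF/(1+0.051)^t    t·PV
  1         6.25         5.9467         5.9467
  2         6.25         5.6582        11.3163
  3         6.25         5.3836        16.1508
  4         6.25         5.1223        20.4894
  5         6.25         4.8738        24.3689
  6         6.25         4.6373        27.8237
  7         6.25         4.4123        30.8858
  8         6.25         4.1982        33.5852
  9         6.25         3.9944        35.9499
  10      506.25       307.8491     3,078.4909
  Σ                    352.0758     3,285.0077
Price P = Σ PV = 352.0758.
Macaulay duration = Σ(t·PV) / P = 3,285.0077 / 352.0758 = 9.33040 half-year periods.
In years: 9.33040 / 2 = 4.66520 years.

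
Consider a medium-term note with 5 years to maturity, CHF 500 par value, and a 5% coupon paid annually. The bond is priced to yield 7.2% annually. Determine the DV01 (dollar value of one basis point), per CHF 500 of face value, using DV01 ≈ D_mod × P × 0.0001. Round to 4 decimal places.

Periodic yield y = 0.072.
  t   CF        PV=CF/(1+0.072)^t    t·PV
  1        25.00        23.3209        23.3209
  2        25.00        21.7546        43.5091
  3        25.00        20.2934        60.8803
  4        25.00        18.9304        75.7218
  5       525.00       370.8390     1,854.1949
  Σ                    455.1383     2,057.6270
P = 455.1383; D_Mac = 4.52088 yrs; D_mod = 4.21724 yrs.
DV01 ≈ 4.21724 × 455.1383 × 0.0001 = 0.191943.

CHF 0.1919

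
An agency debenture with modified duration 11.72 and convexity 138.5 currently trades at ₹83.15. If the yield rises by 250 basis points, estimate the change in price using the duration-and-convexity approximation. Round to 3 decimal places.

-₹20.764

Duration effect: -D_mod·Δy = -11.72 × (+0.025) = -0.293000
Convexity effect: ½·C·(Δy)² = 0.5 × 138.5 × (0.025)² = +0.04328125
ΔP/P ≈ -0.293000 + 0.04328125 = -0.24971875
ΔP ≈ 83.15 × (-0.24971875) = -20.7641140625.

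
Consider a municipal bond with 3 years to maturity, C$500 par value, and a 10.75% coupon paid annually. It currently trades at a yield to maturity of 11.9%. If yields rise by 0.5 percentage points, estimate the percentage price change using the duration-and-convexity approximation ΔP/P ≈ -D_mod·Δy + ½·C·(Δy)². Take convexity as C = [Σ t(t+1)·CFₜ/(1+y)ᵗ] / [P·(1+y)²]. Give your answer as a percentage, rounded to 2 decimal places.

-1.20%

With y = 0.119:
  t   CF        PV=CF/(1+0.119)^t    t·PV        t(t+1)·PV
  1        53.75        48.0340        48.0340          96.0679
  2        53.75        42.9258        85.8516         257.5547
  3       553.75       395.2060     1,185.6179       4,742.4715
  Σ                    486.1657     1,319.5034       5,096.0941
P = 486.1657; D_Mac = 2.71410 yrs; D_mod = 2.42547 yrs; C = 8.37130.
Duration effect: -2.42547 × (+0.005) = -0.012127
Convexity effect: 0.5 × 8.37130 × (0.005)² = +0.0001046
ΔP/P ≈ -0.012127 + 0.0001046 = -0.012023 = -1.2023%.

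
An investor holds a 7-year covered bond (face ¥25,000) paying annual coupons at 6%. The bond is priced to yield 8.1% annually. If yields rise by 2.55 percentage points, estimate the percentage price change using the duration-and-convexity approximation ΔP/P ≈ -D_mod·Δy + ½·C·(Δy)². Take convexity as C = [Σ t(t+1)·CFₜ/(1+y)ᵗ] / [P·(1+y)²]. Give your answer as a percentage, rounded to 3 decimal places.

-12.564%

With y = 0.081:
  t   CF        PV=CF/(1+0.081)^t    t·PV        t(t+1)·PV
  1     1,500.00     1,387.6041     1,387.6041       2,775.2081
  2     1,500.00     1,283.6300     2,567.2601       7,701.7802
  3     1,500.00     1,187.4468     3,562.3405      14,249.3621
  4     1,500.00     1,098.4707     4,393.8829      21,969.4143
  5     1,500.00     1,016.1616     5,080.8081      30,484.8487
  6     1,500.00       940.0200     5,640.1200      39,480.8401
  7    26,500.00    15,362.6458   107,538.5203     860,308.1621
  Σ                 22,275.9790   130,170.5359     976,969.6158
P = 22,275.9790; D_Mac = 5.84354 yrs; D_mod = 5.40568 yrs; C = 37.53124.
Duration effect: -5.40568 × (+0.0255) = -0.137845
Convexity effect: 0.5 × 37.53124 × (0.0255)² = +0.0122023
ΔP/P ≈ -0.137845 + 0.0122023 = -0.125642 = -12.5642%.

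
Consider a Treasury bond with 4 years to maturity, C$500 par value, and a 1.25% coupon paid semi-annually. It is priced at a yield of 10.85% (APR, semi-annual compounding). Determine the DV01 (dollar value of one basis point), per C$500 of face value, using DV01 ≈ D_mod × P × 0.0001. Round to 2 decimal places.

Periodic yield y = 0.05425.
  t   CF        PV=CF/(1+0.05425)^t    t·PV
  1        3.125         2.9642         2.9642
  2        3.125         2.8117         5.6233
  3        3.125         2.6670         8.0009
  4        3.125         2.5297        10.1190
  5        3.125         2.3996        11.9978
  6        3.125         2.2761        13.6565
  7        3.125         2.1590        15.1127
  8      503.125       329.7061     2,637.6490
  Σ                    347.5133     2,705.1235
P = 347.5133; D_Mac = 7.78423 half-year periods = 3.89211 yrs; D_mod = 3.69183 yrs.
DV01 ≈ 3.69183 × 347.5133 × 0.0001 = 0.128296.

C$0.13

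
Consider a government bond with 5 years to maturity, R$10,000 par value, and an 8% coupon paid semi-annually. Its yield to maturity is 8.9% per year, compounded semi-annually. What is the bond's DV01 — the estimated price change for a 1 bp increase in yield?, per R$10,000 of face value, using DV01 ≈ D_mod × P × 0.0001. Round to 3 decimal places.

R$3.878

Periodic yield y = 0.0445.
  t   CF        PV=CF/(1+0.0445)^t    t·PV
  1       400.00       382.9584       382.9584
  2       400.00       366.6428       733.2855
  3       400.00       351.0223     1,053.0668
  4       400.00       336.0673     1,344.2691
  5       400.00       321.7494     1,608.7471
  6       400.00       308.0416     1,848.2494
  7       400.00       294.9177     2,064.4241
  8       400.00       282.3530     2,258.8242
  9       400.00       270.3236     2,432.9126
  10   10,400.00     6,728.9747    67,289.7471
  Σ                  9,643.0507    81,016.4841
P = 9,643.0507; D_Mac = 8.40154 half-year periods = 4.20077 yrs; D_mod = 4.02180 yrs.
DV01 ≈ 4.02180 × 9,643.0507 × 0.0001 = 3.878242.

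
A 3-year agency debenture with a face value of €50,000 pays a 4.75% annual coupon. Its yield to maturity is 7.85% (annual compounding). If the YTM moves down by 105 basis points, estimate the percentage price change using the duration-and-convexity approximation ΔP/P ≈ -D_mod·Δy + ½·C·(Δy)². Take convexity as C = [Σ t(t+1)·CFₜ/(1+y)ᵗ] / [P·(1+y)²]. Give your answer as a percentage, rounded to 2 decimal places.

With y = 0.0785:
  t   CF        PV=CF/(1+0.0785)^t    t·PV        t(t+1)·PV
  1     2,375.00     2,202.1326     2,202.1326       4,404.2652
  2     2,375.00     2,041.8476     4,083.6951      12,251.0853
  3    52,375.00    41,750.6833   125,252.0499     501,008.1996
  Σ                 45,994.6635   131,537.8776     517,663.5502
P = 45,994.6635; D_Mac = 2.85985 yrs; D_mod = 2.65169 yrs; C = 9.67609.
Duration effect: -2.65169 × (-0.0105) = +0.027843
Convexity effect: 0.5 × 9.67609 × (-0.0105)² = +0.0005334
ΔP/P ≈ +0.027843 + 0.0005334 = +0.028376 = +2.8376%.

+2.84%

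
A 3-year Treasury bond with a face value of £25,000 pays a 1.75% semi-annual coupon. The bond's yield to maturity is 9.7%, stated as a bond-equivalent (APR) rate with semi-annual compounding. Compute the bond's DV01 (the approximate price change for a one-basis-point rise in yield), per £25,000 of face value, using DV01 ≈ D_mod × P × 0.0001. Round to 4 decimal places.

£5.5626

Periodic yield y = 0.0485.
  t   CF        PV=CF/(1+0.0485)^t    t·PV
  1       218.75       208.6314       208.6314
  2       218.75       198.9808       397.9616
  3       218.75       189.7766       569.3299
  4       218.75       180.9982       723.9929
  5       218.75       172.6259       863.1294
  6    25,218.75    18,980.7316   113,884.3895
  Σ                 19,931.7445   116,647.4347
P = 19,931.7445; D_Mac = 5.85234 half-year periods = 2.92617 yrs; D_mod = 2.79082 yrs.
DV01 ≈ 2.79082 × 19,931.7445 × 0.0001 = 5.562586.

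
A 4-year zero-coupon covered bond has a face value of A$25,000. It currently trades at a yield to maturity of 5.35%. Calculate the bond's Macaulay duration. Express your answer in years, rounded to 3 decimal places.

4.000 years

A zero-coupon bond has a single cash flow at maturity, so its Macaulay duration equals its maturity: 4 years.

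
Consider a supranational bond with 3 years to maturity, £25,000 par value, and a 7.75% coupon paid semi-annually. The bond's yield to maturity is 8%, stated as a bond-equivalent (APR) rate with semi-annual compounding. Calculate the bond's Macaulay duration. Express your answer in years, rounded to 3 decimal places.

Periodic yield y = 0.04. Discount each cash flow and weight by its period:
  t   CF        PV=CF/(1+0.04)^t    t·PV
  1       968.75       931.4904       931.4904
  2       968.75       895.6638     1,791.3277
  3       968.75       861.2152     2,583.6457
  4       968.75       828.0916     3,312.3662
  5       968.75       796.2419     3,981.2094
  6    25,968.75    20,523.4803   123,140.8820
  Σ                 24,836.1832   135,740.9214
Price P = Σ PV = 24,836.1832.
Macaulay duration = Σ(t·PV) / P = 135,740.9214 / 24,836.1832 = 5.46545 half-year periods.
In years: 5.46545 / 2 = 2.73273 years.

2.733 years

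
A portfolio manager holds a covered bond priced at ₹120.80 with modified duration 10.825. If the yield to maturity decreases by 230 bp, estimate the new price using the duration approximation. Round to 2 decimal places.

₹150.88

Duration approximation: ΔP/P ≈ -D_mod · Δy = -10.825 × (-0.023) = +0.248975.
New price ≈ 120.80 × (1 + 0.248975) = 150.87618.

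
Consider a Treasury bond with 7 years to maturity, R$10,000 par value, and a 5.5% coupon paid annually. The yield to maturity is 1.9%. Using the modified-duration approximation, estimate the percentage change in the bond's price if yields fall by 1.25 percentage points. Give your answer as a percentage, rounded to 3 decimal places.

+7.494%

Periodic yield y = 0.019. Modified duration first:
  t   CF        PV=CF/(1+0.019)^t    t·PV
  1       550.00       539.7448       539.7448
  2       550.00       529.6809     1,059.3618
  3       550.00       519.8046     1,559.4139
  4       550.00       510.1125     2,040.4499
  5       550.00       500.6011     2,503.0053
  6       550.00       491.2670     2,947.6020
  7    10,550.00     9,247.6881    64,733.8164
  Σ                 12,338.8990    75,383.3941
P = 12,338.8990; D_Mac = 6.10941 yrs; D_mod = 6.10941/(1+0.019) = 5.99550 yrs.
ΔP/P ≈ -D_mod · Δy = -5.99550 × (-0.0125) = +0.074944 = +7.4944%.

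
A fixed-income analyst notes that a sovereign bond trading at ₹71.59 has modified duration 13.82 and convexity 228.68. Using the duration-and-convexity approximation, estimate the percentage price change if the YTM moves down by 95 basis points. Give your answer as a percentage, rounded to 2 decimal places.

+14.16%

Duration effect: -D_mod·Δy = -13.82 × (-0.0095) = +0.131290
Convexity effect: ½·C·(Δy)² = 0.5 × 228.68 × (-0.0095)² = +0.010319185
ΔP/P ≈ +0.131290 + 0.010319185 = +0.141609185
= +14.1609185%.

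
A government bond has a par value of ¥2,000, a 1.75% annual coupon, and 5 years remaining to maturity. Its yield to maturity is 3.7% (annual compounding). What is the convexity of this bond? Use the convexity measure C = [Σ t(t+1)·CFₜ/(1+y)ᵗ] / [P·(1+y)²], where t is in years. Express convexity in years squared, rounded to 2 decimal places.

With y = 0.037:
  t   CF        PV=CF/(1+0.037)^t    t·PV        t(t+1)·PV
  1        35.00        33.7512        33.7512          67.5024
  2        35.00        32.5470        65.0939         195.2818
  3        35.00        31.3857        94.1571         376.6284
  4        35.00        30.2659       121.0634         605.3172
  5     2,035.00     1,696.9562     8,484.7810      50,908.6858
  Σ                  1,824.9059     8,798.8466      52,153.4156
P = 1,824.9059.
Convexity = Σ t(t+1)·PV / [P·(1+y)²] = 52,153.4156 / (1,824.9059 × 1.075369) = 26.57570.

26.58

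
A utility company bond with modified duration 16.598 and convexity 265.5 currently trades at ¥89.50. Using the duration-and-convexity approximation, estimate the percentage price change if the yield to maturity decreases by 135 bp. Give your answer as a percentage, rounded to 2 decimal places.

Duration effect: -D_mod·Δy = -16.598 × (-0.0135) = +0.224073
Convexity effect: ½·C·(Δy)² = 0.5 × 265.5 × (-0.0135)² = +0.0241936875
ΔP/P ≈ +0.224073 + 0.0241936875 = +0.2482666875
= +24.82666875%.

+24.83%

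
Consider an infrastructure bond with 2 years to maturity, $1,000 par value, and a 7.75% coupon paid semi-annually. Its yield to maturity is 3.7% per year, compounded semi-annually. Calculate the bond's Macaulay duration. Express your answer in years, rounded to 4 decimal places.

Periodic yield y = 0.0185. Discount each cash flow and weight by its period:
  t   CF        PV=CF/(1+0.0185)^t    t·PV
  1        38.75        38.0461        38.0461
  2        38.75        37.3551        74.7102
  3        38.75        36.6766       110.0297
  4     1,038.75       965.3102     3,861.2409
  Σ                  1,077.3880     4,084.0269
Price P = Σ PV = 1,077.3880.
Macaulay duration = Σ(t·PV) / P = 4,084.0269 / 1,077.3880 = 3.79067 half-year periods.
In years: 3.79067 / 2 = 1.89534 years.

1.8953 years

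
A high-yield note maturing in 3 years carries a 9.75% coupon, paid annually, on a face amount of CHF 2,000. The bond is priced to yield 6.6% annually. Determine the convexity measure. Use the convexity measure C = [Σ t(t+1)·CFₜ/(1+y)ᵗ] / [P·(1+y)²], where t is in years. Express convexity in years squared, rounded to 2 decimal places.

9.40

With y = 0.066:
  t   CF        PV=CF/(1+0.066)^t    t·PV        t(t+1)·PV
  1       195.00       182.9268       182.9268         365.8537
  2       195.00       171.6012       343.2023       1,029.6069
  3     2,195.00     1,812.0197     5,436.0590      21,744.2362
  Σ                  2,166.5477     5,962.1882      23,139.6968
P = 2,166.5477.
Convexity = Σ t(t+1)·PV / [P·(1+y)²] = 23,139.6968 / (2,166.5477 × 1.136356) = 9.39886.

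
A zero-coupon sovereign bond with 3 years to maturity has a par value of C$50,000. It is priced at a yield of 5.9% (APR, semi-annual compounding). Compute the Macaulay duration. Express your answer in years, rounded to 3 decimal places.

3.000 years

A zero-coupon bond has a single cash flow at maturity, so its Macaulay duration equals its maturity: 3 years.
(Equivalently: 6 semi-annual periods ÷ 2 = 3 years.)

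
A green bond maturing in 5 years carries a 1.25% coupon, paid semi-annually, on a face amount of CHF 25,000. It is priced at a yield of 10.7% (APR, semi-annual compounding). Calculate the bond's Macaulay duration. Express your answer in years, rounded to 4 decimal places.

Periodic yield y = 0.0535. Discount each cash flow and weight by its period:
  t   CF        PV=CF/(1+0.0535)^t    t·PV
  1       156.25       148.3151       148.3151
  2       156.25       140.7832       281.5665
  3       156.25       133.6338       400.9015
  4       156.25       126.8475       507.3899
  5       156.25       120.4058       602.0289
  6       156.25       114.2912       685.7472
  7       156.25       108.4871       759.4100
  8       156.25       102.9778       823.8226
  9       156.25        97.7483       879.7346
  10   25,156.25    14,938.2768   149,382.7680
  Σ                 16,031.7667   154,471.6843
Price P = Σ PV = 16,031.7667.
Macaulay duration = Σ(t·PV) / P = 154,471.6843 / 16,031.7667 = 9.63535 half-year periods.
In years: 9.63535 / 2 = 4.81768 years.

4.8177 years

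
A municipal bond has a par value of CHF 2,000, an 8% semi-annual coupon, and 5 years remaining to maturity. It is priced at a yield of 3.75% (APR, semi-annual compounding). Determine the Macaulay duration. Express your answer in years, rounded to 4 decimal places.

4.2942 years

Periodic yield y = 0.01875. Discount each cash flow and weight by its period:
  t   CF        PV=CF/(1+0.01875)^t    t·PV
  1        80.00        78.5276        78.5276
  2        80.00        77.0823       154.1646
  3        80.00        75.6636       226.9909
  4        80.00        74.2710       297.0842
  5        80.00        72.9041       364.5204
  6        80.00        71.5623       429.3738
  7        80.00        70.2452       491.7164
  8        80.00        68.9523       551.6187
  9        80.00        67.6833       609.1495
  10    2,080.00     1,727.3769    17,273.7694
  Σ                  2,384.2687    20,476.9155
Price P = Σ PV = 2,384.2687.
Macaulay duration = Σ(t·PV) / P = 20,476.9155 / 2,384.2687 = 8.58834 half-year periods.
In years: 8.58834 / 2 = 4.29417 years.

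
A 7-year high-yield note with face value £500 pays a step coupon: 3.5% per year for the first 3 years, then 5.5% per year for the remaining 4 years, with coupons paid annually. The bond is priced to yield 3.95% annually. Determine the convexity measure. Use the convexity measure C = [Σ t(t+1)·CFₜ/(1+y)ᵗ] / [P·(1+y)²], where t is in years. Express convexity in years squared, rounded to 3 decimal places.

With y = 0.0395:
  t   CF        PV=CF/(1+0.0395)^t    t·PV        t(t+1)·PV
  1        17.50        16.8350        16.8350          33.6700
  2        17.50        16.1953        32.3906          97.1718
  3        17.50        15.5799        46.7397         186.9588
  4        27.50        23.5524        94.2095         471.0475
  5        27.50        22.6574       113.2870         679.7222
  6        27.50        21.7964       130.7787         915.4508
  7       527.50       402.2083     2,815.4580      22,523.6638
  Σ                    518.8247     3,249.6985      24,907.6849
P = 518.8247.
Convexity = Σ t(t+1)·PV / [P·(1+y)²] = 24,907.6849 / (518.8247 × 1.080560) = 44.42871.

44.429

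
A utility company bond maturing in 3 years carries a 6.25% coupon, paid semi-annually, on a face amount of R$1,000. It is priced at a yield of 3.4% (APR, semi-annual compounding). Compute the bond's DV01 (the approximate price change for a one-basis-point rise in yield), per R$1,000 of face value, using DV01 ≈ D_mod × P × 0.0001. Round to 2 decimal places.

R$0.30

Periodic yield y = 0.017.
  t   CF        PV=CF/(1+0.017)^t    t·PV
  1        31.25        30.7276        30.7276
  2        31.25        30.2140        60.4280
  3        31.25        29.7089        89.1268
  4        31.25        29.2123       116.8493
  5        31.25        28.7240       143.6201
  6     1,031.25       932.0479     5,592.2876
  Σ                  1,080.6348     6,033.0394
P = 1,080.6348; D_Mac = 5.58287 half-year periods = 2.79143 yrs; D_mod = 2.74477 yrs.
DV01 ≈ 2.74477 × 1,080.6348 × 0.0001 = 0.296610.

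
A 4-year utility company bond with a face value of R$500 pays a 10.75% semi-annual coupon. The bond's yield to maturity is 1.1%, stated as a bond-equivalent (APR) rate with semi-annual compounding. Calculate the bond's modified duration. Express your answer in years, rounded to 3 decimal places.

3.443 years

Periodic yield y = 0.0055. First find Macaulay duration:
  t   CF        PV=CF/(1+0.0055)^t    t·PV
  1       26.875        26.7280        26.7280
  2       26.875        26.5818        53.1636
  3       26.875        26.4364        79.3092
  4       26.875        26.2918       105.1672
  5       26.875        26.1480       130.7399
  6       26.875        26.0050       156.0297
  7       26.875        25.8627       181.0389
  8      526.875       504.2559     4,034.0472
  Σ                    688.3095     4,766.2237
P = 688.3095; Macaulay duration = 4,766.2237 / 688.3095 = 6.92454 half-year periods = 3.46227 years.
Modified duration = D_Mac / (1 + y) = 3.46227 / 1.0055 = 3.44333 years.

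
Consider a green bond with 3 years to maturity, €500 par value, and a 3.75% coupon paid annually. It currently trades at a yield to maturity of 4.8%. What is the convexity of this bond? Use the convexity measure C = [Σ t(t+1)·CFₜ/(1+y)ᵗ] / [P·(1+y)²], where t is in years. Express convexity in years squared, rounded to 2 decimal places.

With y = 0.048:
  t   CF        PV=CF/(1+0.048)^t    t·PV        t(t+1)·PV
  1        18.75        17.8912        17.8912          35.7824
  2        18.75        17.0718        34.1436         102.4307
  3       518.75       450.6862     1,352.0586       5,408.2344
  Σ                    485.6492     1,404.0934       5,546.4475
P = 485.6492.
Convexity = Σ t(t+1)·PV / [P·(1+y)²] = 5,546.4475 / (485.6492 × 1.098304) = 10.39848.

10.40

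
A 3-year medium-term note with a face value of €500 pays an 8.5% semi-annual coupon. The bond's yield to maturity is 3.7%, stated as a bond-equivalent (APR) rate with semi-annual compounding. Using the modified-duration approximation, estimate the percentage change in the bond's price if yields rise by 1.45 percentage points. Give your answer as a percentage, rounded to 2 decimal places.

-3.89%

Periodic yield y = 0.0185. Modified duration first:
  t   CF        PV=CF/(1+0.0185)^t    t·PV
  1        21.25        20.8640        20.8640
  2        21.25        20.4850        40.9701
  3        21.25        20.1130        60.3389
  4        21.25        19.7476        78.9905
  5        21.25        19.3889        96.9446
  6       521.25       466.9602     2,801.7612
  Σ                    567.5588     3,099.8693
P = 567.5588; D_Mac = 5.46176 half-year periods = 2.73088 yrs; D_mod = 2.73088/(1+0.0185) = 2.68128 yrs.
ΔP/P ≈ -D_mod · Δy = -2.68128 × (+0.0145) = -0.038879 = -3.8879%.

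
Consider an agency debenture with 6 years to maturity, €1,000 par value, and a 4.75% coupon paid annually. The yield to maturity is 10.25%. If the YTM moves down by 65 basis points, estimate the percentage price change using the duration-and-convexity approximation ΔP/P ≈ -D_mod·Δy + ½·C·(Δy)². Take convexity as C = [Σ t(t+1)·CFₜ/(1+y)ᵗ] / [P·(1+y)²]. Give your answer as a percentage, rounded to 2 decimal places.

+3.16%

With y = 0.1025:
  t   CF        PV=CF/(1+0.1025)^t    t·PV        t(t+1)·PV
  1        47.50        43.0839        43.0839          86.1678
  2        47.50        39.0784        78.1567         234.4702
  3        47.50        35.4452       106.3357         425.3428
  4        47.50        32.1499       128.5995         642.9974
  5        47.50        29.1609       145.8044         874.8264
  6     1,047.50       583.2872     3,499.7232      24,498.0622
  Σ                    762.2054     4,001.7034      26,761.8668
P = 762.2054; D_Mac = 5.25016 yrs; D_mod = 4.76205 yrs; C = 28.88598.
Duration effect: -4.76205 × (-0.0065) = +0.030953
Convexity effect: 0.5 × 28.88598 × (-0.0065)² = +0.0006102
ΔP/P ≈ +0.030953 + 0.0006102 = +0.031564 = +3.1564%.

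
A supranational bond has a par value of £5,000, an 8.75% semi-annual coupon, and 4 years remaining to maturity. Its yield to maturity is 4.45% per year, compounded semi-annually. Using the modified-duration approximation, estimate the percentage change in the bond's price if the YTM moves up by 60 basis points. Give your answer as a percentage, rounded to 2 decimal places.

Periodic yield y = 0.02225. Modified duration first:
  t   CF        PV=CF/(1+0.02225)^t    t·PV
  1       218.75       213.9888       213.9888
  2       218.75       209.3311       418.6623
  3       218.75       204.7749       614.3247
  4       218.75       200.3178       801.2713
  5       218.75       195.9578       979.7888
  6       218.75       191.6926     1,150.1556
  7       218.75       187.5203     1,312.6419
  8     5,218.75     4,376.3247    35,010.5978
  Σ                  5,779.9079    40,501.4310
P = 5,779.9079; D_Mac = 7.00728 half-year periods = 3.50364 yrs; D_mod = 3.50364/(1+0.02225) = 3.42738 yrs.
ΔP/P ≈ -D_mod · Δy = -3.42738 × (+0.006) = -0.020564 = -2.0564%.

-2.06%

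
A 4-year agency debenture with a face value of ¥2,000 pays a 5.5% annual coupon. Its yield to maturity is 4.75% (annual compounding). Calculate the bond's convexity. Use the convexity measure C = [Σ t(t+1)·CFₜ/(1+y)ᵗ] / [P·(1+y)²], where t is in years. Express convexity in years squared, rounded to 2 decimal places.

16.43

With y = 0.0475:
  t   CF        PV=CF/(1+0.0475)^t    t·PV        t(t+1)·PV
  1       110.00       105.0119       105.0119         210.0239
  2       110.00       100.2501       200.5001         601.5003
  3       110.00        95.7041       287.1123       1,148.4493
  4     2,110.00     1,752.5335     7,010.1340      35,050.6700
  Σ                  2,053.4996     7,602.7584      37,010.6436
P = 2,053.4996.
Convexity = Σ t(t+1)·PV / [P·(1+y)²] = 37,010.6436 / (2,053.4996 × 1.097256) = 16.42570.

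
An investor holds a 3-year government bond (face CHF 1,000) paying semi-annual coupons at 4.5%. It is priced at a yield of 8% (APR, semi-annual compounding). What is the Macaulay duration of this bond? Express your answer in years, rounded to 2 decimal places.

Periodic yield y = 0.04. Discount each cash flow and weight by its period:
  t   CF        PV=CF/(1+0.04)^t    t·PV
  1        22.50        21.6346        21.6346
  2        22.50        20.8025        41.6050
  3        22.50        20.0024        60.0073
  4        22.50        19.2331        76.9324
  5        22.50        18.4934        92.4668
  6     1,022.50       808.0966     4,848.5796
  Σ                    908.2626     5,141.2257
Price P = Σ PV = 908.2626.
Macaulay duration = Σ(t·PV) / P = 5,141.2257 / 908.2626 = 5.66051 half-year periods.
In years: 5.66051 / 2 = 2.83025 years.

2.83 years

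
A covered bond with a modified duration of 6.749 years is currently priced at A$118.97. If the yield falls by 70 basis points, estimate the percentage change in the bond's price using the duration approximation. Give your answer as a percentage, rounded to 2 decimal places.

+4.72%

Duration approximation: ΔP/P ≈ -D_mod · Δy = -6.749 × (-0.007) = +0.047243.
As a percentage: +4.7243%.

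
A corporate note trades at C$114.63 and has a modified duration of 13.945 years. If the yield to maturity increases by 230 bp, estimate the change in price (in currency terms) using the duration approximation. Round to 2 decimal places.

Duration approximation: ΔP/P ≈ -D_mod · Δy = -13.945 × (+0.023) = -0.320735.
ΔP ≈ 114.63 × (-0.320735) = -36.76585305.

-C$36.77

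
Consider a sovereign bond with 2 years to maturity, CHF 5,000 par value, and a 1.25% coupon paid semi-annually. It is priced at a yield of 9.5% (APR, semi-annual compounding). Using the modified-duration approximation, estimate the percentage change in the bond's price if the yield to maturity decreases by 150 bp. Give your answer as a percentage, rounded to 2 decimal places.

Periodic yield y = 0.0475. Modified duration first:
  t   CF        PV=CF/(1+0.0475)^t    t·PV
  1        31.25        29.8329        29.8329
  2        31.25        28.4801        56.9603
  3        31.25        27.1887        81.5660
  4     5,031.25     4,178.8788    16,715.5150
  Σ                  4,264.3805    16,883.8742
P = 4,264.3805; D_Mac = 3.95928 half-year periods = 1.97964 yrs; D_mod = 1.97964/(1+0.0475) = 1.88987 yrs.
ΔP/P ≈ -D_mod · Δy = -1.88987 × (-0.015) = +0.028348 = +2.8348%.

+2.83%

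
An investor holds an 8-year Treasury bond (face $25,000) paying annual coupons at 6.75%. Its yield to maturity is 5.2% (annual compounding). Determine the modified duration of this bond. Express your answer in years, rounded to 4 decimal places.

6.1956 years

Periodic yield y = 0.052. First find Macaulay duration:
  t   CF        PV=CF/(1+0.052)^t    t·PV
  1     1,687.50     1,604.0875     1,604.0875
  2     1,687.50     1,524.7980     3,049.5959
  3     1,687.50     1,449.4277     4,348.2832
  4     1,687.50     1,377.7830     5,511.1320
  5     1,687.50     1,309.6797     6,548.3983
  6     1,687.50     1,244.9426     7,469.6558
  7     1,687.50     1,183.4056     8,283.8389
  8    26,687.50    17,790.2468   142,321.9747
  Σ                 27,484.3708   179,136.9662
P = 27,484.3708; Macaulay duration = 179,136.9662 / 27,484.3708 = 6.51778 years.
Modified duration = D_Mac / (1 + y) = 6.51778 / 1.052 = 6.19560 years.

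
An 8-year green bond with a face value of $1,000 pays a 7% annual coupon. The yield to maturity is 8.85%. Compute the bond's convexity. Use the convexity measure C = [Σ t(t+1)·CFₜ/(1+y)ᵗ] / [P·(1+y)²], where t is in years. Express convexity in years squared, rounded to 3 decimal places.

43.780

With y = 0.0885:
  t   CF        PV=CF/(1+0.0885)^t    t·PV        t(t+1)·PV
  1        70.00        64.3087        64.3087         128.6174
  2        70.00        59.0801       118.1602         354.4806
  3        70.00        54.2766       162.8298         651.3194
  4        70.00        49.8637       199.4547         997.2736
  5        70.00        45.8095       229.0477       1,374.2860
  6        70.00        42.0850       252.5101       1,767.5704
  7        70.00        38.6633       270.6432       2,165.1452
  8     1,070.00       542.9456     4,343.5647      39,092.0825
  Σ                    897.0325     5,640.5190      46,530.7751
P = 897.0325.
Convexity = Σ t(t+1)·PV / [P·(1+y)²] = 46,530.7751 / (897.0325 × 1.184832) = 43.77995.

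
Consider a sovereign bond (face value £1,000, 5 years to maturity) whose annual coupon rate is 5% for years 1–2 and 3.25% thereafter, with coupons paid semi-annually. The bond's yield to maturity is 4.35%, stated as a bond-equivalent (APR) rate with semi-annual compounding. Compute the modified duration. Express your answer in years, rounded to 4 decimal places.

Periodic yield y = 0.02175. First find Macaulay duration:
  t   CF        PV=CF/(1+0.02175)^t    t·PV
  1        25.00        24.4678        24.4678
  2        25.00        23.9470        47.8940
  3        25.00        23.4372        70.3117
  4        25.00        22.9383        91.7532
  5        16.25        14.5925        72.9626
  6        16.25        14.2819        85.6913
  7        16.25        13.9779        97.8451
  8        16.25        13.6803       109.4425
  9        16.25        13.3891       120.5019
  10    1,016.25       819.5097     8,195.0969
  Σ                    984.2217     8,915.9670
P = 984.2217; Macaulay duration = 8,915.9670 / 984.2217 = 9.05890 half-year periods = 4.52945 years.
Modified duration = D_Mac / (1 + y) = 4.52945 / 1.02175 = 4.43303 years.

4.4330 years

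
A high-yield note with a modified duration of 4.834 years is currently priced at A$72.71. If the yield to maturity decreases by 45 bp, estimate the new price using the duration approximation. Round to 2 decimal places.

A$74.29

Duration approximation: ΔP/P ≈ -D_mod · Δy = -4.834 × (-0.0045) = +0.021753.
New price ≈ 72.71 × (1 + 0.021753) = 74.29166063.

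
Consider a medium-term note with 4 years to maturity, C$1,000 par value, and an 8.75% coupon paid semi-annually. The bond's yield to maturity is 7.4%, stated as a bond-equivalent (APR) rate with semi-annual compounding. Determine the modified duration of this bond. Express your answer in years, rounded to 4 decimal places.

3.3499 years

Periodic yield y = 0.037. First find Macaulay duration:
  t   CF        PV=CF/(1+0.037)^t    t·PV
  1        43.75        42.1890        42.1890
  2        43.75        40.6837        81.3674
  3        43.75        39.2321       117.6964
  4        43.75        37.8323       151.3293
  5        43.75        36.4825       182.4124
  6        43.75        35.1808       211.0847
  7        43.75        33.9255       237.4788
  8     1,043.75       780.4884     6,243.9070
  Σ                  1,046.0143     7,267.4649
P = 1,046.0143; Macaulay duration = 7,267.4649 / 1,046.0143 = 6.94777 half-year periods = 3.47388 years.
Modified duration = D_Mac / (1 + y) = 3.47388 / 1.037 = 3.34994 years.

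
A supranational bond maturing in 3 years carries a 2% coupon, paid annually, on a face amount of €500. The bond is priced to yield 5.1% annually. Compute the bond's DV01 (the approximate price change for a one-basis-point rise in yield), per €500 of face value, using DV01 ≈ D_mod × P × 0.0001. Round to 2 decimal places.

€0.13

Periodic yield y = 0.051.
  t   CF        PV=CF/(1+0.051)^t    t·PV
  1        10.00         9.5147         9.5147
  2        10.00         9.0530        18.1061
  3       510.00       439.3008     1,317.9025
  Σ                    457.8686     1,345.5233
P = 457.8686; D_Mac = 2.93867 yrs; D_mod = 2.79607 yrs.
DV01 ≈ 2.79607 × 457.8686 × 0.0001 = 0.128023.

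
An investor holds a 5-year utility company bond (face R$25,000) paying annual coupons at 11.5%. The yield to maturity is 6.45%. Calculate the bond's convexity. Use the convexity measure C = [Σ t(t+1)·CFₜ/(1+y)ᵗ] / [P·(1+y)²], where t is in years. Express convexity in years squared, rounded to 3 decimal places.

With y = 0.0645:
  t   CF        PV=CF/(1+0.0645)^t    t·PV        t(t+1)·PV
  1     2,875.00     2,700.7985     2,700.7985       5,401.5970
  2     2,875.00     2,537.1522     5,074.3044      15,222.9131
  3     2,875.00     2,383.4215     7,150.2645      28,601.0579
  4     2,875.00     2,239.0056     8,956.0225      44,780.1126
  5    27,875.00    20,393.2549   101,966.2744     611,797.6464
  Σ                 30,253.6327   125,847.6643     705,803.3270
P = 30,253.6327.
Convexity = Σ t(t+1)·PV / [P·(1+y)²] = 705,803.3270 / (30,253.6327 × 1.133160) = 20.58803.

20.588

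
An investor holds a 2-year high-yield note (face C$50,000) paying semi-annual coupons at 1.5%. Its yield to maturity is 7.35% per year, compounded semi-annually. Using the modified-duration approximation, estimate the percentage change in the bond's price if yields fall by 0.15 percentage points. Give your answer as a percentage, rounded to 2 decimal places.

Periodic yield y = 0.03675. Modified duration first:
  t   CF        PV=CF/(1+0.03675)^t    t·PV
  1       375.00       361.7073       361.7073
  2       375.00       348.8857       697.7714
  3       375.00       336.5186     1,009.5559
  4    50,375.00    43,603.2522   174,413.0089
  Σ                 44,650.3638   176,482.0435
P = 44,650.3638; D_Mac = 3.95253 half-year periods = 1.97627 yrs; D_mod = 1.97627/(1+0.03675) = 1.90621 yrs.
ΔP/P ≈ -D_mod · Δy = -1.90621 × (-0.0015) = +0.002859 = +0.2859%.

+0.29%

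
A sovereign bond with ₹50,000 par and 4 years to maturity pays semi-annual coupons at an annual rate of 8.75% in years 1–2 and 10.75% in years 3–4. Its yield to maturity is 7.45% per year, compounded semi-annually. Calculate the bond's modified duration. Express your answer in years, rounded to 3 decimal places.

3.342 years

Periodic yield y = 0.03725. First find Macaulay duration:
  t   CF        PV=CF/(1+0.03725)^t    t·PV
  1     2,187.50     2,108.9419     2,108.9419
  2     2,187.50     2,033.2050     4,066.4101
  3     2,187.50     1,960.1880     5,880.5641
  4     2,187.50     1,889.7932     7,559.1729
  5     2,687.50     2,238.3668    11,191.8340
  6     2,687.50     2,157.9820    12,947.8918
  7     2,687.50     2,080.4839    14,563.3876
  8    52,687.50    39,322.4025   314,579.2198
  Σ                 53,791.3634   372,897.4221
P = 53,791.3634; Macaulay duration = 372,897.4221 / 53,791.3634 = 6.93229 half-year periods = 3.46615 years.
Modified duration = D_Mac / (1 + y) = 3.46615 / 1.03725 = 3.34167 years.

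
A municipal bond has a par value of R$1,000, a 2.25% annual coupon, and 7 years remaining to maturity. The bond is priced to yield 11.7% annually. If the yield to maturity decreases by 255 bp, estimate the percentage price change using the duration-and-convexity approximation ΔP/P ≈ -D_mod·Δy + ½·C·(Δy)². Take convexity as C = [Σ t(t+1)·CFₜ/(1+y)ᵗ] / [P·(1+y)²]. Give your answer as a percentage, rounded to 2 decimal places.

+15.83%

With y = 0.117:
  t   CF        PV=CF/(1+0.117)^t    t·PV        t(t+1)·PV
  1        22.50        20.1432        20.1432          40.2865
  2        22.50        18.0333        36.0667         108.2000
  3        22.50        16.1444        48.4333         193.7333
  4        22.50        14.4534        57.8136         289.0679
  5        22.50        12.9395        64.6974         388.1842
  6        22.50        11.5841        69.5048         486.5335
  7     1,022.50       471.2931     3,299.0519      26,392.4150
  Σ                    564.5911     3,595.7109      27,898.4205
P = 564.5911; D_Mac = 6.36870 yrs; D_mod = 5.70161 yrs; C = 39.60401.
Duration effect: -5.70161 × (-0.0255) = +0.145391
Convexity effect: 0.5 × 39.60401 × (-0.0255)² = +0.0128763
ΔP/P ≈ +0.145391 + 0.0128763 = +0.158267 = +15.8267%.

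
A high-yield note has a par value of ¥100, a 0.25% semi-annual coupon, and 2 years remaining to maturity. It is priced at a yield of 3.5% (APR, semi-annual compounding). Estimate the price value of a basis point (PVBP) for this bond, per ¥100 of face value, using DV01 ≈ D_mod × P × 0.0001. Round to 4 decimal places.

¥0.0184

Periodic yield y = 0.0175.
  t   CF        PV=CF/(1+0.0175)^t    t·PV
  1        0.125         0.1229         0.1229
  2        0.125         0.1207         0.2415
  3        0.125         0.1187         0.3560
  4      100.125        93.4125       373.6499
  Σ                     93.7747       374.3702
P = 93.7747; D_Mac = 3.99223 half-year periods = 1.99611 yrs; D_mod = 1.96178 yrs.
DV01 ≈ 1.96178 × 93.7747 × 0.0001 = 0.018397.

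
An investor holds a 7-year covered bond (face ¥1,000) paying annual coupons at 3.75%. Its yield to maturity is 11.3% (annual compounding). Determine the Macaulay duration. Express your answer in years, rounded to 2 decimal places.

Periodic yield y = 0.113. Discount each cash flow and weight by its year:
  t   CF        PV=CF/(1+0.113)^t    t·PV
  1        37.50        33.6927        33.6927
  2        37.50        30.2720        60.5440
  3        37.50        27.1986        81.5957
  4        37.50        24.4372        97.7486
  5        37.50        21.9561       109.7806
  6        37.50        19.7270       118.3618
  7     1,037.50       490.3678     3,432.5747
  Σ                    647.6513     3,934.2980
Price P = Σ PV = 647.6513.
Macaulay duration = Σ(t·PV) / P = 3,934.2980 / 647.6513 = 6.07472 years.

6.07 years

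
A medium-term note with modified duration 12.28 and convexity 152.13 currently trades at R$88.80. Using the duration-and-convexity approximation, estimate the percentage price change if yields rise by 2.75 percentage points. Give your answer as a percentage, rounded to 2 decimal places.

Duration effect: -D_mod·Δy = -12.28 × (+0.0275) = -0.337700
Convexity effect: ½·C·(Δy)² = 0.5 × 152.13 × (0.0275)² = +0.05752415625
ΔP/P ≈ -0.337700 + 0.05752415625 = -0.28017584375
= -28.017584375%.

-28.02%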